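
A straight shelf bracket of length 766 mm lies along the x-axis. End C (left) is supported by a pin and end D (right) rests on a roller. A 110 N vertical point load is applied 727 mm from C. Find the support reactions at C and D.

ΣM about C: D_y·766 − 110·727 = 0 → D_y = 79970/766 = 104.399 ≈ 104.4 N.
ΣF_y = 0: C_y + 104.399 − 110 = 0 → C_y = 5.601 N.
ΣF_x = 0: no horizontal applied forces, so C_x = 0.

C_x = 0, C_y = 5.601 N, D_y = 104.4 N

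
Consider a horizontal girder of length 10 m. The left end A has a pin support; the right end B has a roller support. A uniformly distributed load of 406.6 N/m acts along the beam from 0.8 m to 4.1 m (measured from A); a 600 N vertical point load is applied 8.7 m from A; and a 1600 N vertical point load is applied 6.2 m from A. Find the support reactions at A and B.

A_x = 0, A_y = 1699 N, B_y = 1843 N

Resultant of the distributed load: 406.6 × 3.3 = 1341.78 N at 2.45 m from A.
Taking moments about A: B_y·10 − (406.6·3.3)·2.45 − 600·8.7 − 1600·6.2 = 0 → B_y = 18427.361/10 = 1842.74 ≈ 1843 N.
ΣF_y = 0: A_y + 1842.74 − 406.6·3.3 − 600 − 1600 = 0 → A_y = 1699 N.
ΣF_x = 0: no horizontal applied forces, so A_x = 0.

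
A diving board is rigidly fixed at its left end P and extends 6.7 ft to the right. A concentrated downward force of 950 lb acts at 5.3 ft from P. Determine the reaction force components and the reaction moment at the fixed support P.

P_x = 0, P_y = 950.0 lb, M_P = 5035 lb·ft

ΣF_x = 0: P_x = 0.
ΣF_y = 0: P_y − 950 = 0 → P_y = 950.0 lb.
ΣM about P: M_P − 950·5.3 = 0 → M_P = 5035 lb·ft.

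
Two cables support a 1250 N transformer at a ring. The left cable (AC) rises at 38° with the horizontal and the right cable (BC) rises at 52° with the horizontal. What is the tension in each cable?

T_AC = 769.6 N, T_BC = 985.0 N

ΣF_x = 0: −T_AC·cos38° + T_BC·cos52° = 0 → T_BC = 1.27994·T_AC.
ΣF_y = 0: T_AC·sin38° + T_BC·sin52° = 1250.
Substitute: T_AC·(0.615661 + 1.27994·0.788011) = 1250 → T_AC = 769.578 ≈ 769.6 N.
Then T_BC = 1.27994 × 769.578 = 985.0 N.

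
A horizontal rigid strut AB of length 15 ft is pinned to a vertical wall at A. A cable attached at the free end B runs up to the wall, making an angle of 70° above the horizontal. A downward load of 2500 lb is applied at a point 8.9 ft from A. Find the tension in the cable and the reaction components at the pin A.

ΣM about A: T·sin70°·15 − 2500·8.9 = 0 → T = 22250/(15·0.939693) = 1578.53 ≈ 1579 lb.
ΣF_x = 0: A_x − T·cos70° = 0 → A_x = 1578.53 × 0.34202 = 539.9 lb.
ΣF_y = 0: A_y + T·sin70° − 2500 = 0 → A_y = 2500 − 1578.53 × 0.939693 = 1017 lb.

T = 1579 lb, A_x = 539.9 lb, A_y = 1017 lb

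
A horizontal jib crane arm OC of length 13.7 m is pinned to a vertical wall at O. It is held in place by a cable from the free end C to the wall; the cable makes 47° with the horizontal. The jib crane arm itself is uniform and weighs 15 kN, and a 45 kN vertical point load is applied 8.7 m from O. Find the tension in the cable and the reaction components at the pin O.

T = 49.33 kN, O_x = 33.64 kN, O_y = 23.92 kN

ΣM about O: T·sin47°·13.7 − 15·6.85 − 45·8.7 = 0 → T = 494.25/(13.7·0.731354) = 49.3286 ≈ 49.33 kN.
ΣF_x = 0: O_x − T·cos47° = 0 → O_x = 49.3286 × 0.681998 = 33.64 kN.
ΣF_y = 0: O_y + T·sin47° − 15 − 45 = 0 → O_y = 60 − 49.3286 × 0.731354 = 23.92 kN.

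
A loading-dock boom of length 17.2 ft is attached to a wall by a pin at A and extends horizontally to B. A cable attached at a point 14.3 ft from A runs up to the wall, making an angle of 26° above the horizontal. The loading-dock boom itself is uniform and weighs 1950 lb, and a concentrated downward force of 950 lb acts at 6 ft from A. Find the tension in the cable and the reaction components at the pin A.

ΣM about A: T·sin26°·14.3 − 1950·8.6 − 950·6 = 0 → T = 22470/(14.3·0.438371) = 3584.47 ≈ 3584 lb.
ΣF_x = 0: A_x − T·cos26° = 0 → A_x = 3584.47 × 0.898794 = 3222 lb.
ΣF_y = 0: A_y + T·sin26° − 1950 − 950 = 0 → A_y = 2900 − 3584.47 × 0.438371 = 1329 lb.

T = 3584 lb, A_x = 3222 lb, A_y = 1329 lb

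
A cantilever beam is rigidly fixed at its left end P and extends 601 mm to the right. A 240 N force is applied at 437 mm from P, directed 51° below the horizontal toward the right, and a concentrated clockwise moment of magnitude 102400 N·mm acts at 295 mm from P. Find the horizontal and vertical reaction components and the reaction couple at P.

P_x = -151.0 N, P_y = 186.5 N, M_P = 183900 N·mm

ΣF_x = 0: P_x + 240·cos51° = 0 → P_x = -151.0 N.
ΣF_y = 0: P_y − 240·sin51° = 0 → P_y = 186.5 N.
ΣM about P: M_P − 240·sin51°·437 − 102400 = 0 → M_P = 183900 N·mm.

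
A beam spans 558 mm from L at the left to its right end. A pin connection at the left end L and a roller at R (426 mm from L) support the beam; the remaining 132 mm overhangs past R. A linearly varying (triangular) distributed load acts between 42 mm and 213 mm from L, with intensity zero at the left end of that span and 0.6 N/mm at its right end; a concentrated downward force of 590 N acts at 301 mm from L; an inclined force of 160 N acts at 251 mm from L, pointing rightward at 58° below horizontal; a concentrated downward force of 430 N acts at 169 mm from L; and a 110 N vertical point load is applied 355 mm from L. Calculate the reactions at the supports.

L_x = -84.79 N, L_y = 539.1 N, R_y = 777.9 N

Resultant of the triangular load: ½ × 0.6 × 171 = 51.3 N, acting at 156 mm from L (one-third of the span from the peak).
Taking moments about L: R_y·426 − (½·0.6·171)·156 − 590·301 − 160·sin58°·251 − 430·169 − 110·355 = 0 → R_y = 331370/426 = 777.864 ≈ 777.9 N.
ΣF_y = 0: L_y + 777.864 − ½·0.6·171 − 590 − 160·sin58° − 430 − 110 = 0 → L_y = 539.1 N.
ΣF_x = 0: L_x + 160·cos58° = 0 → L_x = -84.79 N.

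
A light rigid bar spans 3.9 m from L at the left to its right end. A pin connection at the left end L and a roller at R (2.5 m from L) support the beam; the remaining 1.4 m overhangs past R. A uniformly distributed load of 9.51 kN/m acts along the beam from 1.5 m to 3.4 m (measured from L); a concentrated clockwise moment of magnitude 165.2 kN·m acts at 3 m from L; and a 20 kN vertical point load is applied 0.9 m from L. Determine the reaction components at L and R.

L_x = 0, L_y = -52.92 kN, R_y = 90.99 kN

Resultant of the distributed load: 9.51 × 1.9 = 18.069 kN at 2.45 m from L.
ΣM about L: R_y·2.5 − (9.51·1.9)·2.45 − 165.2 − 20·0.9 = 0 → R_y = 227.46905/2.5 = 90.9876 ≈ 90.99 kN.
ΣF_y = 0: L_y + 90.9876 − 9.51·1.9 − 20 = 0 → L_y = -52.92 kN.
ΣF_x = 0: no horizontal applied forces, so L_x = 0.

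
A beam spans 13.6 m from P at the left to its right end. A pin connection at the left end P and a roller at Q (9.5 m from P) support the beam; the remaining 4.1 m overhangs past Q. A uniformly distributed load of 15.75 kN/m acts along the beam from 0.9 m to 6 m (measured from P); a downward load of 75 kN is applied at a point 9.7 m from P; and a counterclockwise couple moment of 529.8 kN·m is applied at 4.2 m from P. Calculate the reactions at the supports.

Resultant of the distributed load: 15.75 × 5.1 = 80.325 kN at 3.45 m from P.
Moments about P: Q_y·9.5 − (15.75·5.1)·3.45 − 75·9.7 + 529.8 = 0 → Q_y = 474.82125/9.5 = 49.9812 ≈ 49.98 kN.
ΣF_y = 0: P_y + 49.9812 − 15.75·5.1 − 75 = 0 → P_y = 105.3 kN.
ΣF_x = 0: no horizontal applied forces, so P_x = 0.

P_x = 0, P_y = 105.3 kN, Q_y = 49.98 kN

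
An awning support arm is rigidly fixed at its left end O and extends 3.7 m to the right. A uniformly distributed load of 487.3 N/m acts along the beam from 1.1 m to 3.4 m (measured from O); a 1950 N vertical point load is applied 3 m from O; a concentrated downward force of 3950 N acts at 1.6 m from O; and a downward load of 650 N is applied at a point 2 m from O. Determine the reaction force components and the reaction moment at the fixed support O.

O_x = 0, O_y = 7671 N, M_O = 15990 N·m

Resultant of the distributed load: 487.3 × 2.3 = 1120.79 N at 2.25 m from O.
ΣF_x = 0: O_x = 0.
ΣF_y = 0: O_y − 487.3·2.3 − 1950 − 3950 − 650 = 0 → O_y = 7671 N.
ΣM about O: M_O − (487.3·2.3)·2.25 − 1950·3 − 3950·1.6 − 650·2 = 0 → M_O = 15990 N·m.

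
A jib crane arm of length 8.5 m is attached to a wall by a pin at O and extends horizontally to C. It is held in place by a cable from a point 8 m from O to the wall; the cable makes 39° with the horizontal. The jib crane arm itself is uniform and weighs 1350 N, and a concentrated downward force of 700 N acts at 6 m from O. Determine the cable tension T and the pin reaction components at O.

T = 1974 N, O_x = 1534 N, O_y = 807.8 N

ΣM about O: T·sin39°·8 − 1350·4.25 − 700·6 = 0 → T = 9937.5/(8·0.62932) = 1973.86 ≈ 1974 N.
ΣF_x = 0: O_x − T·cos39° = 0 → O_x = 1973.86 × 0.777146 = 1534 N.
ΣF_y = 0: O_y + T·sin39° − 1350 − 700 = 0 → O_y = 2050 − 1973.86 × 0.62932 = 807.8 N.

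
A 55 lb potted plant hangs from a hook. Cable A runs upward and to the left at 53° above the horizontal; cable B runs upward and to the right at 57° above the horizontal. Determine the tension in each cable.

T_A = 31.88 lb, T_B = 35.22 lb

ΣF_x = 0: −T_A·cos53° + T_B·cos57° = 0 → T_B = 1.10498·T_A.
ΣF_y = 0: T_A·sin53° + T_B·sin57° = 55.
Substitute: T_A·(0.798636 + 1.10498·0.838671) = 55 → T_A = 31.8776 ≈ 31.88 lb.
Then T_B = 1.10498 × 31.8776 = 35.22 lb.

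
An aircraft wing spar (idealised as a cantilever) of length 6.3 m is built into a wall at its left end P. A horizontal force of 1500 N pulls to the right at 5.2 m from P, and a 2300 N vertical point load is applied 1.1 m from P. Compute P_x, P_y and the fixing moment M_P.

ΣF_x = 0: P_x + 1500 = 0 → P_x = -1500 N.
ΣF_y = 0: P_y − 2300 = 0 → P_y = 2300 N.
ΣM about P: M_P − 2300·1.1 = 0 → M_P = 2530 N·m.

P_x = -1500 N, P_y = 2300 N, M_P = 2530 N·m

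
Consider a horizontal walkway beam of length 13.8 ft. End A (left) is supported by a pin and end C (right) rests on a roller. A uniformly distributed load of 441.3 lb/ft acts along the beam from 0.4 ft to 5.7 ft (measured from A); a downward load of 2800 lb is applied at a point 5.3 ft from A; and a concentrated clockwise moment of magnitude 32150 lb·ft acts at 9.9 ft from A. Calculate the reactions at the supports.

A_x = 0, A_y = 1217 lb, C_y = 3922 lb

Resultant of the distributed load: 441.3 × 5.3 = 2338.89 lb at 3.05 ft from A.
ΣM about A: C_y·13.8 − (441.3·5.3)·3.05 − 2800·5.3 − 32150 = 0 → C_y = 54123.6145/13.8 = 3922 lb.
ΣF_y = 0: A_y + 3922 − 441.3·5.3 − 2800 = 0 → A_y = 1217 lb.
ΣF_x = 0: no horizontal applied forces, so A_x = 0.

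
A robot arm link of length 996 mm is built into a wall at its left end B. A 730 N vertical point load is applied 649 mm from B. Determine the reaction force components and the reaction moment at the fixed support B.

B_x = 0, B_y = 730.0 N, M_B = 473800 N·mm

ΣF_x = 0: B_x = 0.
ΣF_y = 0: B_y − 730 = 0 → B_y = 730.0 N.
ΣM about B: M_B − 730·649 = 0 → M_B = 473800 N·mm.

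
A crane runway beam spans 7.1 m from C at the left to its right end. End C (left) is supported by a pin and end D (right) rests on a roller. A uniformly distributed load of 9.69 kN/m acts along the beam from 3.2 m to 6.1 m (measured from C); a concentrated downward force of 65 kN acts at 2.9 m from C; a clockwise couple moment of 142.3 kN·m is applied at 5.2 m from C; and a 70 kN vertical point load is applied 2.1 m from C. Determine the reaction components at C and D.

Resultant of the distributed load: 9.69 × 2.9 = 28.101 kN at 4.65 m from C.
ΣM about C: D_y·7.1 − (9.69·2.9)·4.65 − 65·2.9 − 142.3 − 70·2.1 = 0 → D_y = 608.46965/7.1 = 85.70 kN.
ΣF_y = 0: C_y + 85.7 − 9.69·2.9 − 65 − 70 = 0 → C_y = 77.40 kN.
ΣF_x = 0: no horizontal applied forces, so C_x = 0.

C_x = 0, C_y = 77.40 kN, D_y = 85.70 kN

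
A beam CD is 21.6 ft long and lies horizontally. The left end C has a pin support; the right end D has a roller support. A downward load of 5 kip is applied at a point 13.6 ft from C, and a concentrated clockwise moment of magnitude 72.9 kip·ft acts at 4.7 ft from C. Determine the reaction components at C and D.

ΣM about C: D_y·21.6 − 5·13.6 − 72.9 = 0 → D_y = 140.9/21.6 = 6.52315 ≈ 6.523 kip.
ΣF_y = 0: C_y + 6.52315 − 5 = 0 → C_y = -1.523 kip.
ΣF_x = 0: no horizontal applied forces, so C_x = 0.

C_x = 0, C_y = -1.523 kip, D_y = 6.523 kip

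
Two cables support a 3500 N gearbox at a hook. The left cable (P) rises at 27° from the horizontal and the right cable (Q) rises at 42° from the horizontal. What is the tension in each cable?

ΣF_x = 0: −T_P·cos27° + T_Q·cos42° = 0 → T_Q = 1.19897·T_P.
ΣF_y = 0: T_P·sin27° + T_Q·sin42° = 3500.
Substitute: T_P·(0.45399 + 1.19897·0.669131) = 3500 → T_P = 2786.05 ≈ 2786 N.
Then T_Q = 1.19897 × 2786.05 = 3340 N.

T_P = 2786 N, T_Q = 3340 N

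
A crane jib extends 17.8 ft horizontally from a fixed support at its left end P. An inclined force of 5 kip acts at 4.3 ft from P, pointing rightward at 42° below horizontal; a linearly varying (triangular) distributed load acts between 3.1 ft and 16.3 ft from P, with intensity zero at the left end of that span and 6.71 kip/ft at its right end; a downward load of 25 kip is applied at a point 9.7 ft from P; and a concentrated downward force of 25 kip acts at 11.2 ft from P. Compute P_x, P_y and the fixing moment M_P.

P_x = -3.716 kip, P_y = 97.63 kip, M_P = 1064 kip·ft

Resultant of the triangular load: ½ × 6.71 × 13.2 = 44.286 kip, acting at 11.9 ft from P (one-third of the span from the peak).
ΣF_x = 0: P_x + 5·cos42° = 0 → P_x = -3.716 kip.
ΣF_y = 0: P_y − 5·sin42° − ½·6.71·13.2 − 25 − 25 = 0 → P_y = 97.63 kip.
ΣM about P: M_P − 5·sin42°·4.3 − (½·6.71·13.2)·11.9 − 25·9.7 − 25·11.2 = 0 → M_P = 1064 kip·ft.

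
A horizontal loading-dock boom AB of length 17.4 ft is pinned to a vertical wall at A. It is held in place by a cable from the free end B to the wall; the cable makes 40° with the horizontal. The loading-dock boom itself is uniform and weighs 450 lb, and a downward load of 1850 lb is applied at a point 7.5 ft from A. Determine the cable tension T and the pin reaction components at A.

T = 1591 lb, A_x = 1218 lb, A_y = 1278 lb

ΣM about A: T·sin40°·17.4 − 450·8.7 − 1850·7.5 = 0 → T = 17790/(17.4·0.642788) = 1590.59 ≈ 1591 lb.
ΣF_x = 0: A_x − T·cos40° = 0 → A_x = 1590.59 × 0.766044 = 1218 lb.
ΣF_y = 0: A_y + T·sin40° − 450 − 1850 = 0 → A_y = 2300 − 1590.59 × 0.642788 = 1278 lb.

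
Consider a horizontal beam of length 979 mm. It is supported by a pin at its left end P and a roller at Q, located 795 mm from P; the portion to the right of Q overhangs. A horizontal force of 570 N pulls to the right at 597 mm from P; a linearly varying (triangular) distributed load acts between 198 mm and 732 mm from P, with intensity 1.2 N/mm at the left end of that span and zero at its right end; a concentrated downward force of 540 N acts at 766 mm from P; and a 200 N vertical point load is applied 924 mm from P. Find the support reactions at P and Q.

P_x = -570.0 N, P_y = 156.1 N, Q_y = 904.3 N

Resultant of the triangular load: ½ × 1.2 × 534 = 320.4 N, acting at 376 mm from P (one-third of the span from the peak).
Moments about P: Q_y·795 − (½·1.2·534)·376 − 540·766 − 200·924 = 0 → Q_y = 718910.4/795 = 904.29 ≈ 904.3 N.
ΣF_y = 0: P_y + 904.29 − ½·1.2·534 − 540 − 200 = 0 → P_y = 156.1 N.
ΣF_x = 0: P_x + 570 = 0 → P_x = -570.0 N.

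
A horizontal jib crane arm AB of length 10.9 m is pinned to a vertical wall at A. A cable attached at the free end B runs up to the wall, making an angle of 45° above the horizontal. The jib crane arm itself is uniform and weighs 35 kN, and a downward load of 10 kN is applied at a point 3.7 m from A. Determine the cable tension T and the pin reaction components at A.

ΣM about A: T·sin45°·10.9 − 35·5.45 − 10·3.7 = 0 → T = 227.75/(10.9·0.707107) = 29.5493 ≈ 29.55 kN.
ΣF_x = 0: A_x − T·cos45° = 0 → A_x = 29.5493 × 0.707107 = 20.89 kN.
ΣF_y = 0: A_y + T·sin45° − 35 − 10 = 0 → A_y = 45 − 29.5493 × 0.707107 = 24.11 kN.

T = 29.55 kN, A_x = 20.89 kN, A_y = 24.11 kN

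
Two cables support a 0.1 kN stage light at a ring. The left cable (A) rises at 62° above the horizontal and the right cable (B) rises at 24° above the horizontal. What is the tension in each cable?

T_A = 0.09158 kN, T_B = 0.04706 kN

ΣF_x = 0: −T_A·cos62° + T_B·cos24° = 0 → T_B = 0.513901·T_A.
ΣF_y = 0: T_A·sin62° + T_B·sin24° = 0.1.
Substitute: T_A·(0.882948 + 0.513901·0.406737) = 0.1 → T_A = 0.0915776 ≈ 0.09158 kN.
Then T_B = 0.513901 × 0.0915776 = 0.04706 kN.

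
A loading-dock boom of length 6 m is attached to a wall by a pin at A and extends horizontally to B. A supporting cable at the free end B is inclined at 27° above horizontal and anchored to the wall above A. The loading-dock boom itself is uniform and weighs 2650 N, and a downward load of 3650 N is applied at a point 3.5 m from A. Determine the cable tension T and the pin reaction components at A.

ΣM about A: T·sin27°·6 − 2650·3 − 3650·3.5 = 0 → T = 20725/(6·0.45399) = 7608.46 ≈ 7608 N.
ΣF_x = 0: A_x − T·cos27° = 0 → A_x = 7608.46 × 0.891007 = 6779 N.
ΣF_y = 0: A_y + T·sin27° − 2650 − 3650 = 0 → A_y = 6300 − 7608.46 × 0.45399 = 2846 N.

T = 7608 N, A_x = 6779 N, A_y = 2846 N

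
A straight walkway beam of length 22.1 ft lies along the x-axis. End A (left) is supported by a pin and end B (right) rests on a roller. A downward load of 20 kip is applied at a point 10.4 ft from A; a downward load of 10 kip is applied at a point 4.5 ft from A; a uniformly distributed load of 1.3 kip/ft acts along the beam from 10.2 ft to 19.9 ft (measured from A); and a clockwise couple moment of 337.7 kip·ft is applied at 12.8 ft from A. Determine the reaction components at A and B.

A_x = 0, A_y = 7.294 kip, B_y = 35.32 kip

Resultant of the distributed load: 1.3 × 9.7 = 12.61 kip at 15.05 ft from A.
Taking moments about A: B_y·22.1 − 20·10.4 − 10·4.5 − (1.3·9.7)·15.05 − 337.7 = 0 → B_y = 780.4805/22.1 = 35.3159 ≈ 35.32 kip.
ΣF_y = 0: A_y + 35.3159 − 20 − 10 − 1.3·9.7 = 0 → A_y = 7.294 kip.
ΣF_x = 0: no horizontal applied forces, so A_x = 0.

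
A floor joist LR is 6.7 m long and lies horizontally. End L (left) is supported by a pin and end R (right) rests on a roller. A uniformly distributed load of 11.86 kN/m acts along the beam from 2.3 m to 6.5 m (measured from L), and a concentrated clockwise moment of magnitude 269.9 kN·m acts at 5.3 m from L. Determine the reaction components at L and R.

Resultant of the distributed load: 11.86 × 4.2 = 49.812 kN at 4.4 m from L.
ΣM about L: R_y·6.7 − (11.86·4.2)·4.4 − 269.9 = 0 → R_y = 489.0728/6.7 = 72.9959 ≈ 73.00 kN.
ΣF_y = 0: L_y + 72.9959 − 11.86·4.2 = 0 → L_y = -23.18 kN.
ΣF_x = 0: no horizontal applied forces, so L_x = 0.

L_x = 0, L_y = -23.18 kN, R_y = 73.00 kN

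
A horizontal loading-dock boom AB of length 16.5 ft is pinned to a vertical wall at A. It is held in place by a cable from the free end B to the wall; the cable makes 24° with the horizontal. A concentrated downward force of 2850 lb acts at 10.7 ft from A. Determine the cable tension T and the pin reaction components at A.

ΣM about A: T·sin24°·16.5 − 2850·10.7 = 0 → T = 30495/(16.5·0.406737) = 4543.92 ≈ 4544 lb.
ΣF_x = 0: A_x − T·cos24° = 0 → A_x = 4543.92 × 0.913545 = 4151 lb.
ΣF_y = 0: A_y + T·sin24° − 2850 = 0 → A_y = 2850 − 4543.92 × 0.406737 = 1002 lb.

T = 4544 lb, A_x = 4151 lb, A_y = 1002 lb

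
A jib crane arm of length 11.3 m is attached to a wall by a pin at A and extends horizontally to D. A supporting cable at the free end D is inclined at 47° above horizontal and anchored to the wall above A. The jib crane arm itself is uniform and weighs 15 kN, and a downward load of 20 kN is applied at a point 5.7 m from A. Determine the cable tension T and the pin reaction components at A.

T = 24.05 kN, A_x = 16.40 kN, A_y = 17.41 kN

ΣM about A: T·sin47°·11.3 − 15·5.65 − 20·5.7 = 0 → T = 198.75/(11.3·0.731354) = 24.0492 ≈ 24.05 kN.
ΣF_x = 0: A_x − T·cos47° = 0 → A_x = 24.0492 × 0.681998 = 16.40 kN.
ΣF_y = 0: A_y + T·sin47° − 15 − 20 = 0 → A_y = 35 − 24.0492 × 0.731354 = 17.41 kN.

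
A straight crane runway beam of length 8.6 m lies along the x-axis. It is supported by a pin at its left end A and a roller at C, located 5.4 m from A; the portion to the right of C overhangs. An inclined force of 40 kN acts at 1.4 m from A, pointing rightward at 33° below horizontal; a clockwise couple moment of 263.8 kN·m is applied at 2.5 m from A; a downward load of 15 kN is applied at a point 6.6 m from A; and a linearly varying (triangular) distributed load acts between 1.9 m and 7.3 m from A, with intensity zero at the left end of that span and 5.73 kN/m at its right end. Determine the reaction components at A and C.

A_x = -33.55 kN, A_y = -36.33 kN, C_y = 88.59 kN

Resultant of the triangular load: ½ × 5.73 × 5.4 = 15.471 kN, acting at 5.5 m from A (one-third of the span from the peak).
ΣM about A: C_y·5.4 − 40·sin33°·1.4 − 263.8 − 15·6.6 − (½·5.73·5.4)·5.5 = 0 → C_y = 478.39/5.4 = 88.5907 ≈ 88.59 kN.
ΣF_y = 0: A_y + 88.5907 − 40·sin33° − 15 − ½·5.73·5.4 = 0 → A_y = -36.33 kN.
ΣF_x = 0: A_x + 40·cos33° = 0 → A_x = -33.55 kN.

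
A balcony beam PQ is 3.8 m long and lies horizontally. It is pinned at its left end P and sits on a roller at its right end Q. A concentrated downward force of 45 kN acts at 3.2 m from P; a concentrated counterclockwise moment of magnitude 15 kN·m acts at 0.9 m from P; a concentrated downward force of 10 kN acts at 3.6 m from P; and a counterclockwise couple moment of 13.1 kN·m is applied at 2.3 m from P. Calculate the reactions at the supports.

P_x = 0, P_y = 15.03 kN, Q_y = 39.97 kN

ΣM about P: Q_y·3.8 − 45·3.2 + 15 − 10·3.6 + 13.1 = 0 → Q_y = 151.9/3.8 = 39.9737 ≈ 39.97 kN.
ΣF_y = 0: P_y + 39.9737 − 45 − 10 = 0 → P_y = 15.03 kN.
ΣF_x = 0: no horizontal applied forces, so P_x = 0.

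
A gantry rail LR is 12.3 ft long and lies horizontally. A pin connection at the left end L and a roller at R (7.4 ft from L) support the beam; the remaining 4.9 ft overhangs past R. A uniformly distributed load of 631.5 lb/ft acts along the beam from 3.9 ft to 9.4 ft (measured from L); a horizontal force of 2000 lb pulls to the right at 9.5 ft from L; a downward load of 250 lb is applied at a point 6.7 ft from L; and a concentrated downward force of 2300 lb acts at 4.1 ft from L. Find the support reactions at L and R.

L_x = -2000 lb, L_y = 1401 lb, R_y = 4622 lb

Resultant of the distributed load: 631.5 × 5.5 = 3473.25 lb at 6.65 ft from L.
ΣM about L: R_y·7.4 − (631.5·5.5)·6.65 − 250·6.7 − 2300·4.1 = 0 → R_y = 34202.1125/7.4 = 4621.91 ≈ 4622 lb.
ΣF_y = 0: L_y + 4621.91 − 631.5·5.5 − 250 − 2300 = 0 → L_y = 1401 lb.
ΣF_x = 0: L_x + 2000 = 0 → L_x = -2000 lb.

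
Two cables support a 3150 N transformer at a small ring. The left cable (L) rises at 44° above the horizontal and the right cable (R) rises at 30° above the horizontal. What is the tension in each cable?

T_L = 2838 N, T_R = 2357 N

ΣF_x = 0: −T_L·cos44° + T_R·cos30° = 0 → T_R = 0.830622·T_L.
ΣF_y = 0: T_L·sin44° + T_R·sin30° = 3150.
Substitute: T_L·(0.694658 + 0.830622·0.5) = 3150 → T_L = 2837.92 ≈ 2838 N.
Then T_R = 0.830622 × 2837.92 = 2357 N.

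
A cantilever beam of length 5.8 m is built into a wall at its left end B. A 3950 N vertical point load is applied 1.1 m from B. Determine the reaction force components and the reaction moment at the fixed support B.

B_x = 0, B_y = 3950 N, M_B = 4345 N·m

ΣF_x = 0: B_x = 0.
ΣF_y = 0: B_y − 3950 = 0 → B_y = 3950 N.
ΣM about B: M_B − 3950·1.1 = 0 → M_B = 4345 N·m.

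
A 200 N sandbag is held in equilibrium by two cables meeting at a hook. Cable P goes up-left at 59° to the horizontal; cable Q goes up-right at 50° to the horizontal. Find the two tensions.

ΣF_x = 0: −T_P·cos59° + T_Q·cos50° = 0 → T_Q = 0.801257·T_P.
ΣF_y = 0: T_P·sin59° + T_Q·sin50° = 200.
Substitute: T_P·(0.857167 + 0.801257·0.766044) = 200 → T_P = 135.965 ≈ 136.0 N.
Then T_Q = 0.801257 × 135.965 = 108.9 N.

T_P = 136.0 N, T_Q = 108.9 N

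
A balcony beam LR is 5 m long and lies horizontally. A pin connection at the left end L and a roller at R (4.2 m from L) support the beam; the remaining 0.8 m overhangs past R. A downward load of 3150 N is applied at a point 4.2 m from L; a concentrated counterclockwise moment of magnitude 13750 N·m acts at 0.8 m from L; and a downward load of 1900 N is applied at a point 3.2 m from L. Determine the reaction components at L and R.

L_x = 0, L_y = 3726 N, R_y = 1324 N

ΣM about L: R_y·4.2 − 3150·4.2 + 13750 − 1900·3.2 = 0 → R_y = 5560/4.2 = 1323.81 ≈ 1324 N.
ΣF_y = 0: L_y + 1323.81 − 3150 − 1900 = 0 → L_y = 3726 N.
ΣF_x = 0: no horizontal applied forces, so L_x = 0.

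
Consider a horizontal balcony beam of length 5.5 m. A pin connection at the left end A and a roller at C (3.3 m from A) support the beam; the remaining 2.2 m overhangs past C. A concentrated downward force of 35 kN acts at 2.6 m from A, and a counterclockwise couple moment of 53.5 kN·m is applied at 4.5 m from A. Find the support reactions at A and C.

ΣM about A: C_y·3.3 − 35·2.6 + 53.5 = 0 → C_y = 37.5/3.3 = 11.3636 ≈ 11.36 kN.
ΣF_y = 0: A_y + 11.3636 − 35 = 0 → A_y = 23.64 kN.
ΣF_x = 0: no horizontal applied forces, so A_x = 0.

A_x = 0, A_y = 23.64 kN, C_y = 11.36 kN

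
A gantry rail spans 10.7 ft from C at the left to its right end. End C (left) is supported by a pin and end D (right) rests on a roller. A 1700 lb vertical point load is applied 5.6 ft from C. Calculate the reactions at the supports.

C_x = 0, C_y = 810.3 lb, D_y = 889.7 lb

Taking moments about C: D_y·10.7 − 1700·5.6 = 0 → D_y = 9520/10.7 = 889.72 ≈ 889.7 lb.
ΣF_y = 0: C_y + 889.72 − 1700 = 0 → C_y = 810.3 lb.
ΣF_x = 0: no horizontal applied forces, so C_x = 0.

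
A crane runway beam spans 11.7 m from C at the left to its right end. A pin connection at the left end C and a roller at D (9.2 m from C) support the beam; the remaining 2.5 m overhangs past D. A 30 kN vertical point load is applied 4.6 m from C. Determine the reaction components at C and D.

ΣM about C: D_y·9.2 − 30·4.6 = 0 → D_y = 138/9.2 = 15.00 kN.
ΣF_y = 0: C_y + 15 − 30 = 0 → C_y = 15.00 kN.
ΣF_x = 0: no horizontal applied forces, so C_x = 0.

C_x = 0, C_y = 15.00 kN, D_y = 15.00 kN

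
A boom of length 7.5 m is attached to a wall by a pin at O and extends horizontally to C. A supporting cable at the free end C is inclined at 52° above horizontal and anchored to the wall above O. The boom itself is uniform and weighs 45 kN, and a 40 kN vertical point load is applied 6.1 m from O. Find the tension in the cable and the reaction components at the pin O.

T = 69.84 kN, O_x = 43.00 kN, O_y = 29.97 kN

ΣM about O: T·sin52°·7.5 − 45·3.75 − 40·6.1 = 0 → T = 412.75/(7.5·0.788011) = 69.8383 ≈ 69.84 kN.
ΣF_x = 0: O_x − T·cos52° = 0 → O_x = 69.8383 × 0.615661 = 43.00 kN.
ΣF_y = 0: O_y + T·sin52° − 45 − 40 = 0 → O_y = 85 − 69.8383 × 0.788011 = 29.97 kN.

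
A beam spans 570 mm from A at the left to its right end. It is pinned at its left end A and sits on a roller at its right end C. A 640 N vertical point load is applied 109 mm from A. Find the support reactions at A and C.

Taking moments about A: C_y·570 − 640·109 = 0 → C_y = 69760/570 = 122.386 ≈ 122.4 N.
ΣF_y = 0: A_y + 122.386 − 640 = 0 → A_y = 517.6 N.
ΣF_x = 0: no horizontal applied forces, so A_x = 0.

A_x = 0, A_y = 517.6 N, C_y = 122.4 N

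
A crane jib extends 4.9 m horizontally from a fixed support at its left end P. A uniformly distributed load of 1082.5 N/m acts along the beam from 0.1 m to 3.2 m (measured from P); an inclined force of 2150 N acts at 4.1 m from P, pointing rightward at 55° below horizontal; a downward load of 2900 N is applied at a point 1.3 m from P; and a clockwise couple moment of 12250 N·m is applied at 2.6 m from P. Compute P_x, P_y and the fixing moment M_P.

Resultant of the distributed load: 1082.5 × 3.1 = 3355.75 N at 1.65 m from P.
ΣF_x = 0: P_x + 2150·cos55° = 0 → P_x = -1233 N.
ΣF_y = 0: P_y − 1082.5·3.1 − 2150·sin55° − 2900 = 0 → P_y = 8017 N.
ΣM about P: M_P − (1082.5·3.1)·1.65 − 2150·sin55°·4.1 − 2900·1.3 − 12250 = 0 → M_P = 28780 N·m.

P_x = -1233 N, P_y = 8017 N, M_P = 28780 N·m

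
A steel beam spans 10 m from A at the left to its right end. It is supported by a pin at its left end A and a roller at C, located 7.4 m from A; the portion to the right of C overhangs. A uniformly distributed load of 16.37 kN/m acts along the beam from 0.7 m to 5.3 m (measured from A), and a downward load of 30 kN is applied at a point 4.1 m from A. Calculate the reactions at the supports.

A_x = 0, A_y = 58.15 kN, C_y = 47.15 kN

Resultant of the distributed load: 16.37 × 4.6 = 75.302 kN at 3 m from A.
ΣM about A: C_y·7.4 − (16.37·4.6)·3 − 30·4.1 = 0 → C_y = 348.906/7.4 = 47.1495 ≈ 47.15 kN.
ΣF_y = 0: A_y + 47.1495 − 16.37·4.6 − 30 = 0 → A_y = 58.15 kN.
ΣF_x = 0: no horizontal applied forces, so A_x = 0.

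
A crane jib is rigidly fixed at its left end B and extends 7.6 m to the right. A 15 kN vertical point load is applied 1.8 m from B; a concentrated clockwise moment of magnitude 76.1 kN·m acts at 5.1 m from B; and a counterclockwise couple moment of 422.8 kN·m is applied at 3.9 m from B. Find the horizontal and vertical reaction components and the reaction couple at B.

B_x = 0, B_y = 15.00 kN, M_B = -319.7 kN·m

ΣF_x = 0: B_x = 0.
ΣF_y = 0: B_y − 15 = 0 → B_y = 15.00 kN.
ΣM about B: M_B − 15·1.8 − 76.1 + 422.8 = 0 → M_B = -319.7 kN·m.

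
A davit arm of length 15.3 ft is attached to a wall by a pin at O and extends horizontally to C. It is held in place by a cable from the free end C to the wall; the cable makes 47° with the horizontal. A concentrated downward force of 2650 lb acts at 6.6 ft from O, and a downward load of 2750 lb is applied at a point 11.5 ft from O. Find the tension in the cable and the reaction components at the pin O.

T = 4389 lb, O_x = 2993 lb, O_y = 2190 lb

ΣM about O: T·sin47°·15.3 − 2650·6.6 − 2750·11.5 = 0 → T = 49115/(15.3·0.731354) = 4389.3 ≈ 4389 lb.
ΣF_x = 0: O_x − T·cos47° = 0 → O_x = 4389.3 × 0.681998 = 2993 lb.
ΣF_y = 0: O_y + T·sin47° − 2650 − 2750 = 0 → O_y = 5400 − 4389.3 × 0.731354 = 2190 lb.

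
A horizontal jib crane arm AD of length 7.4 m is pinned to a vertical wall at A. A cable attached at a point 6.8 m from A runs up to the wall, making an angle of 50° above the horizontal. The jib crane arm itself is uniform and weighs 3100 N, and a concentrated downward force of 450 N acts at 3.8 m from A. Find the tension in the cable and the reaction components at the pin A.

T = 2530 N, A_x = 1626 N, A_y = 1612 N

ΣM about A: T·sin50°·6.8 − 3100·3.7 − 450·3.8 = 0 → T = 13180/(6.8·0.766044) = 2530.19 ≈ 2530 N.
ΣF_x = 0: A_x − T·cos50° = 0 → A_x = 2530.19 × 0.642788 = 1626 N.
ΣF_y = 0: A_y + T·sin50° − 3100 − 450 = 0 → A_y = 3550 − 2530.19 × 0.766044 = 1612 N.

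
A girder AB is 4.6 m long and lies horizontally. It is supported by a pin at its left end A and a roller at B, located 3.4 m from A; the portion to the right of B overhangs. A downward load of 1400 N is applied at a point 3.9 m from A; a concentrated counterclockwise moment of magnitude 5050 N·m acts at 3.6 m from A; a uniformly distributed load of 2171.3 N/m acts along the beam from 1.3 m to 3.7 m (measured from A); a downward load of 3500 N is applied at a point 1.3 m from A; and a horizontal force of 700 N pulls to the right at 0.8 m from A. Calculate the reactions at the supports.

A_x = -700.0 N, A_y = 4821 N, B_y = 5291 N

Resultant of the distributed load: 2171.3 × 2.4 = 5211.12 N at 2.5 m from A.
Moments about A: B_y·3.4 − 1400·3.9 + 5050 − (2171.3·2.4)·2.5 − 3500·1.3 = 0 → B_y = 17987.8/3.4 = 5290.53 ≈ 5291 N.
ΣF_y = 0: A_y + 5290.53 − 1400 − 2171.3·2.4 − 3500 = 0 → A_y = 4821 N.
ΣF_x = 0: A_x + 700 = 0 → A_x = -700.0 N.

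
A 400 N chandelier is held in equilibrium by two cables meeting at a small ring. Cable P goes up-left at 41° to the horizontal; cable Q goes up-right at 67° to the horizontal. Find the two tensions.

ΣF_x = 0: −T_P·cos41° + T_Q·cos67° = 0 → T_Q = 1.93153·T_P.
ΣF_y = 0: T_P·sin41° + T_Q·sin67° = 400.
Substitute: T_P·(0.656059 + 1.93153·0.920505) = 400 → T_P = 164.336 ≈ 164.3 N.
Then T_Q = 1.93153 × 164.336 = 317.4 N.

T_P = 164.3 N, T_Q = 317.4 N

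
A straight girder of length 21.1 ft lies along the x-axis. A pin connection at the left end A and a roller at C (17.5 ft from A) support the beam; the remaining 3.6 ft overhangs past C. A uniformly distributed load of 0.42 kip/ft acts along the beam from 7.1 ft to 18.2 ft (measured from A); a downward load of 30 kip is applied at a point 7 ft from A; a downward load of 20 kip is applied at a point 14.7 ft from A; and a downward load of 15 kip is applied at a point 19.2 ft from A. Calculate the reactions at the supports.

A_x = 0, A_y = 21.03 kip, C_y = 48.63 kip

Resultant of the distributed load: 0.42 × 11.1 = 4.662 kip at 12.65 ft from A.
Moments about A: C_y·17.5 − (0.42·11.1)·12.65 − 30·7 − 20·14.7 − 15·19.2 = 0 → C_y = 850.9743/17.5 = 48.6271 ≈ 48.63 kip.
ΣF_y = 0: A_y + 48.6271 − 0.42·11.1 − 30 − 20 − 15 = 0 → A_y = 21.03 kip.
ΣF_x = 0: no horizontal applied forces, so A_x = 0.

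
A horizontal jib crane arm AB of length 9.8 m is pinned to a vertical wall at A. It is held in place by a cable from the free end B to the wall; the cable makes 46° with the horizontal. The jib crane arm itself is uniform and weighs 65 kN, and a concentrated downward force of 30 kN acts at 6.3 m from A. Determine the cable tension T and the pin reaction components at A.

ΣM about A: T·sin46°·9.8 − 65·4.9 − 30·6.3 = 0 → T = 507.5/(9.8·0.71934) = 71.9906 ≈ 71.99 kN.
ΣF_x = 0: A_x − T·cos46° = 0 → A_x = 71.9906 × 0.694658 = 50.01 kN.
ΣF_y = 0: A_y + T·sin46° − 65 − 30 = 0 → A_y = 95 − 71.9906 × 0.71934 = 43.21 kN.

T = 71.99 kN, A_x = 50.01 kN, A_y = 43.21 kN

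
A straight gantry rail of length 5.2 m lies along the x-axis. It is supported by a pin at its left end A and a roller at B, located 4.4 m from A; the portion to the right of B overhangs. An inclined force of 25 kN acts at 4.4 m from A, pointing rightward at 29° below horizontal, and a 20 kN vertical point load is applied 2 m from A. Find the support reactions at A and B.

A_x = -21.87 kN, A_y = 10.91 kN, B_y = 21.21 kN

Moments about A: B_y·4.4 − 25·sin29°·4.4 − 20·2 = 0 → B_y = 93.3291/4.4 = 21.2112 ≈ 21.21 kN.
ΣF_y = 0: A_y + 21.2112 − 25·sin29° − 20 = 0 → A_y = 10.91 kN.
ΣF_x = 0: A_x + 25·cos29° = 0 → A_x = -21.87 kN.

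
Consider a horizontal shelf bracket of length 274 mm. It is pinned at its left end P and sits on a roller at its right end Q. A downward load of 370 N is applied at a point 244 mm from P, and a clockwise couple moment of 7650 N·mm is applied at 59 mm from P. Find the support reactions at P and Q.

P_x = 0, P_y = 12.59 N, Q_y = 357.4 N

Moments about P: Q_y·274 − 370·244 − 7650 = 0 → Q_y = 97930/274 = 357.409 ≈ 357.4 N.
ΣF_y = 0: P_y + 357.409 − 370 = 0 → P_y = 12.59 N.
ΣF_x = 0: no horizontal applied forces, so P_x = 0.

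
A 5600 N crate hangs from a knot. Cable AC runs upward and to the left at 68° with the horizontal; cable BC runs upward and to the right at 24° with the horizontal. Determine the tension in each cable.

ΣF_x = 0: −T_AC·cos68° + T_BC·cos24° = 0 → T_BC = 0.410058·T_AC.
ΣF_y = 0: T_AC·sin68° + T_BC·sin24° = 5600.
Substitute: T_AC·(0.927184 + 0.410058·0.406737) = 5600 → T_AC = 5118.97 ≈ 5119 N.
Then T_BC = 0.410058 × 5118.97 = 2099 N.

T_AC = 5119 N, T_BC = 2099 N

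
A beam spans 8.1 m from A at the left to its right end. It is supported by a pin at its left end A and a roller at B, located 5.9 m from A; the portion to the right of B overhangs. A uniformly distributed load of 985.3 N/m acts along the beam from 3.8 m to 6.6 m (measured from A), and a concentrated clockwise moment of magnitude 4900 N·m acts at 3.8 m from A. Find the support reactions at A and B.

Resultant of the distributed load: 985.3 × 2.8 = 2758.84 N at 5.2 m from A.
ΣM about A: B_y·5.9 − (985.3·2.8)·5.2 − 4900 = 0 → B_y = 19245.968/5.9 = 3262.03 ≈ 3262 N.
ΣF_y = 0: A_y + 3262.03 − 985.3·2.8 = 0 → A_y = -503.2 N.
ΣF_x = 0: no horizontal applied forces, so A_x = 0.

A_x = 0, A_y = -503.2 N, B_y = 3262 N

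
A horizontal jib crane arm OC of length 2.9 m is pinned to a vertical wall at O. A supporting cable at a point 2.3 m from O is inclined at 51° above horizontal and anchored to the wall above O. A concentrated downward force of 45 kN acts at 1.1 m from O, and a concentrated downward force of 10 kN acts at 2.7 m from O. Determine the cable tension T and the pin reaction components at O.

T = 42.80 kN, O_x = 26.93 kN, O_y = 21.74 kN

ΣM about O: T·sin51°·2.3 − 45·1.1 − 10·2.7 = 0 → T = 76.5/(2.3·0.777146) = 42.7987 ≈ 42.80 kN.
ΣF_x = 0: O_x − T·cos51° = 0 → O_x = 42.7987 × 0.62932 = 26.93 kN.
ΣF_y = 0: O_y + T·sin51° − 45 − 10 = 0 → O_y = 55 − 42.7987 × 0.777146 = 21.74 kN.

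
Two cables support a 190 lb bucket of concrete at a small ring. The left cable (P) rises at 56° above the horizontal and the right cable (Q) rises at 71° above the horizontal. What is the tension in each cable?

T_P = 77.45 lb, T_Q = 133.0 lb

ΣF_x = 0: −T_P·cos56° + T_Q·cos71° = 0 → T_Q = 1.71759·T_P.
ΣF_y = 0: T_P·sin56° + T_Q·sin71° = 190.
Substitute: T_P·(0.829038 + 1.71759·0.945519) = 190 → T_P = 77.4545 ≈ 77.45 lb.
Then T_Q = 1.71759 × 77.4545 = 133.0 lb.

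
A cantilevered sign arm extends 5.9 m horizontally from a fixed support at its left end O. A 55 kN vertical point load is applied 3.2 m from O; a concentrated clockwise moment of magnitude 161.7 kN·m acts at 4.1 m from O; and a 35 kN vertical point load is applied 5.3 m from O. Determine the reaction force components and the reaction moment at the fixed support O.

ΣF_x = 0: O_x = 0.
ΣF_y = 0: O_y − 55 − 35 = 0 → O_y = 90.00 kN.
ΣM about O: M_O − 55·3.2 − 161.7 − 35·5.3 = 0 → M_O = 523.2 kN·m.

O_x = 0, O_y = 90.00 kN, M_O = 523.2 kN·m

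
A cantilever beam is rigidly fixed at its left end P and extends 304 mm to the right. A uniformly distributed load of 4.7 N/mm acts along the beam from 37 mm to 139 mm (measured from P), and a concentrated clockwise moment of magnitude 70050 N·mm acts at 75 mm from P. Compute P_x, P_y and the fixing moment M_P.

P_x = 0, P_y = 479.4 N, M_P = 112200 N·mm

Resultant of the distributed load: 4.7 × 102 = 479.4 N at 88 mm from P.
ΣF_x = 0: P_x = 0.
ΣF_y = 0: P_y − 4.7·102 = 0 → P_y = 479.4 N.
ΣM about P: M_P − (4.7·102)·88 − 70050 = 0 → M_P = 112200 N·mm.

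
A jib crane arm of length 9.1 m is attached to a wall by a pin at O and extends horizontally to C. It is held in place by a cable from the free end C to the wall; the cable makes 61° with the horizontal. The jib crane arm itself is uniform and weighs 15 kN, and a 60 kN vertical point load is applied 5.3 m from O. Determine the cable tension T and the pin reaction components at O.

ΣM about O: T·sin61°·9.1 − 15·4.55 − 60·5.3 = 0 → T = 386.25/(9.1·0.87462) = 48.5297 ≈ 48.53 kN.
ΣF_x = 0: O_x − T·cos61° = 0 → O_x = 48.5297 × 0.48481 = 23.53 kN.
ΣF_y = 0: O_y + T·sin61° − 15 − 60 = 0 → O_y = 75 − 48.5297 × 0.87462 = 32.55 kN.

T = 48.53 kN, O_x = 23.53 kN, O_y = 32.55 kN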